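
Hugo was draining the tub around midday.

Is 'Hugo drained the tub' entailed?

'was draining' is progressive; for an accomplishment like 'drain the tub', it doesn't entail completion.

no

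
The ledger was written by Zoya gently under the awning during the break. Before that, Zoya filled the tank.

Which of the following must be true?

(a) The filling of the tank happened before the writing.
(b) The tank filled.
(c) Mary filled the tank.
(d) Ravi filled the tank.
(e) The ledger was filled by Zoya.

(a) Entailed — the narrative places the filling before the writing.
(b) Entailed — 'Zoya filled the tank' is causative; it entails the inchoative 'the tank filled'.
(c) Not entailed — the passage has Zoya filling the tank, not Mary.
(d) Not entailed — the passage has Zoya filling the tank, not Ravi.
(e) Not entailed — Zoya filled the tank, not the ledger; the ledger belongs to the writing event.

(a), (b)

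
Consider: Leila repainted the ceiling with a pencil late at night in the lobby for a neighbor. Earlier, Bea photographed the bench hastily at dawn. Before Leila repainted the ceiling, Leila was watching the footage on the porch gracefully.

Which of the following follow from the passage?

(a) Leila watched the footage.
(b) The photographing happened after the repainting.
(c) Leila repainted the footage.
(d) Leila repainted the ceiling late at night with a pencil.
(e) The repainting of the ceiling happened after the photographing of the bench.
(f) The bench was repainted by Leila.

(a), (d), (e)

(a) Entailed — 'watch' is an activity; 'was watching' entails that some watching happened, so 'watched' holds.
(b) Not entailed — the narrative places the photographing before the repainting, not after.
(c) Not entailed — Leila repainted the ceiling, not the footage; the footage belongs to the watching event.
(d) Entailed — every conjunct here is already in the original repainting event.
(e) Entailed — the narrative places the photographing before the repainting.
(f) Not entailed — Leila repainted the ceiling, not the bench; the bench belongs to the photographing event.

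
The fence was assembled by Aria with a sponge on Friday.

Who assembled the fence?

Aria

'Aria' marks the agent of the assembling event.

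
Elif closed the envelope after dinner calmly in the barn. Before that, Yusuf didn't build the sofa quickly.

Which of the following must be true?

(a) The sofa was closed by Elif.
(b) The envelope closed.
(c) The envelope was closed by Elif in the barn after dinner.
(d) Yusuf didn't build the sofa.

(b), (c)

(a) Not entailed — Elif closed the envelope, not the sofa; the sofa belongs to the building event.
(b) Entailed — 'Elif closed the envelope' is causative; it entails the inchoative 'the envelope closed'.
(c) Entailed — dropping 'calmly' leaves a sub-description the original still satisfies.
(d) Not entailed — dropping 'quickly' under negation is not valid — the original leaves open that Yusuf built the sofa some other way.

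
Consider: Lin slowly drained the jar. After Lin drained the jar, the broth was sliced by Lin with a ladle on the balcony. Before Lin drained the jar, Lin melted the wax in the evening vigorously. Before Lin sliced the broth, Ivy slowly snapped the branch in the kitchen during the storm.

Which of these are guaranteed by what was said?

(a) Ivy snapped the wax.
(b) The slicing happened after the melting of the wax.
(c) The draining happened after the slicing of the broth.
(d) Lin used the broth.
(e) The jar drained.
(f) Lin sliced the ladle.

(a) Not entailed — Ivy snapped the branch, not the wax; the wax belongs to the melting event.
(b) Entailed — the narrative places the melting before the slicing.
(c) Not entailed — the narrative places the draining before the slicing, not after.
(d) Not entailed — the broth is the patient, not an instrument — Lin used a ladle.
(e) Entailed — 'Lin drained the jar' is causative; it entails the inchoative 'the jar drained'.
(f) Not entailed — the ladle is the instrument, not what was sliced.

(b), (e)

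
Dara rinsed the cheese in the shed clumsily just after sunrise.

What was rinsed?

the cheese

'the cheese' marks the patient of the rinsing event.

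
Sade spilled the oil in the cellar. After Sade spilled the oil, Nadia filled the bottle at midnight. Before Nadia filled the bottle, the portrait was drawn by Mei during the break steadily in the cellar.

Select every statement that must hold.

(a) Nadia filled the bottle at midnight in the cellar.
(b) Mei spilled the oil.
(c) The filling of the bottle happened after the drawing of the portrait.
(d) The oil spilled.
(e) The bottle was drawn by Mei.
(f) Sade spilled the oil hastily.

(c), (d)

(a) Not entailed — 'in the cellar' adds information not in the original event.
(b) Not entailed — the passage has Sade spilling the oil, not Mei.
(c) Entailed — the narrative places the drawing before the filling.
(d) Entailed — 'Sade spilled the oil' is causative; it entails the inchoative 'the oil spilled'.
(e) Not entailed — Mei drew the portrait, not the bottle; the bottle belongs to the filling event.
(f) Not entailed — 'hastily' adds information not in the original event.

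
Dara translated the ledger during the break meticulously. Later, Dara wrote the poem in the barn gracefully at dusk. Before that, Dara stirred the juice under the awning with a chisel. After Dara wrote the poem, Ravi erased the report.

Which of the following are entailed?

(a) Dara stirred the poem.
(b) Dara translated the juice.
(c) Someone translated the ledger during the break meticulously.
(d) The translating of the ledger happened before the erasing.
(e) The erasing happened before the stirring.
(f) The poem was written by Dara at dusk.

(c), (d), (f)

(a) Not entailed — Dara stirred the juice, not the poem; the poem belongs to the writing event.
(b) Not entailed — Dara translated the ledger, not the juice; the juice belongs to the stirring event.
(c) Entailed — every conjunct here is already in the original translating event.
(d) Entailed — the narrative places the translating before the erasing.
(e) Not entailed — the narrative places the stirring before the erasing, not after.
(f) Entailed — every conjunct here is already in the original writing event.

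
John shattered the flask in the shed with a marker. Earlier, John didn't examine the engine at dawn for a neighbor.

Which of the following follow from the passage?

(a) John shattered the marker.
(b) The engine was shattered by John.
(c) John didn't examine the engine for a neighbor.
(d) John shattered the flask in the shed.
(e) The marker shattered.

(d)

(a) Not entailed — the marker is the instrument, not what was shattered.
(b) Not entailed — John shattered the flask, not the engine; the engine belongs to the examining event.
(c) Not entailed — dropping 'at dawn' under negation is not valid — the original leaves open that John examined the engine some other way.
(d) Entailed — every conjunct here is already in the original shattering event.
(e) Not entailed — the flask is what shattered, not the marker.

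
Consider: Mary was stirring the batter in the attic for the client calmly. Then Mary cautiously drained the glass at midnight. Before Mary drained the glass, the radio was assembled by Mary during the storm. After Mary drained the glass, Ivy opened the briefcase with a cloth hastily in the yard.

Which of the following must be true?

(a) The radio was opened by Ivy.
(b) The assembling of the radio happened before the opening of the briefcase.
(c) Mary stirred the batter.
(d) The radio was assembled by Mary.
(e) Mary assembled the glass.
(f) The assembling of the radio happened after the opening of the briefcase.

(a) Not entailed — Ivy opened the briefcase, not the radio; the radio belongs to the assembling event.
(b) Entailed — the narrative places the assembling before the opening.
(c) Entailed — 'stir' is an activity; 'was stirring' entails that some stirring happened, so 'stirred' holds.
(d) Entailed — the original entails any weakening of itself; this just drops 'during the storm'.
(e) Not entailed — Mary assembled the radio, not the glass; the glass belongs to the draining event.
(f) Not entailed — the narrative places the assembling before the opening, not after.

(b), (c), (d)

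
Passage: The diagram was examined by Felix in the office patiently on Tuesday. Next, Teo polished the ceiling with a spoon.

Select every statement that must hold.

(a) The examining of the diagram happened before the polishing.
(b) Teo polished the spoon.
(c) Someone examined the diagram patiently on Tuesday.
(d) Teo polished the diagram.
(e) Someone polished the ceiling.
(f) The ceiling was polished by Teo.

(a), (c), (e), (f)

(a) Entailed — the narrative places the examining before the polishing.
(b) Not entailed — the spoon is the instrument, not what was polished.
(c) Entailed — every conjunct here is already in the original examining event.
(d) Not entailed — Teo polished the ceiling, not the diagram; the diagram belongs to the examining event.
(e) Entailed — the original entails any weakening of itself; this just drops 'with a spoon' and generalizes the agent.
(f) Entailed — this follows by dropping conjuncts from the polishing event's description.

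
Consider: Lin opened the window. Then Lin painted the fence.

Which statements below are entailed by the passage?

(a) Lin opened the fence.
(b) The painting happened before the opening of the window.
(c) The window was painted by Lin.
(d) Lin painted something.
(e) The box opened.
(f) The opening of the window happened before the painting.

(d), (f)

(a) Not entailed — Lin opened the window, not the fence; the fence belongs to the painting event.
(b) Not entailed — the narrative places the opening before the painting, not after.
(c) Not entailed — Lin painted the fence, not the window; the window belongs to the opening event.
(d) Entailed — generalizing the patient leaves a sub-description the original still satisfies.
(e) Not entailed — the window is what opened, not the box.
(f) Entailed — the narrative places the opening before the painting.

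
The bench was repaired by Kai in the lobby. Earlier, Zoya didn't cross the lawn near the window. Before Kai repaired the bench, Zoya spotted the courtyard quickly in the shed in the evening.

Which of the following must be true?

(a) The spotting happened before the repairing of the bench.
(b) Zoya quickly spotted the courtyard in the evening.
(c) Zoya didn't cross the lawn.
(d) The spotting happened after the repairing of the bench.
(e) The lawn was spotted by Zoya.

(a), (b)

(a) Entailed — the narrative places the spotting before the repairing.
(b) Entailed — dropping 'in the shed' leaves a sub-description the original still satisfies.
(c) Not entailed — dropping 'near the window' under negation is not valid — the original leaves open that Zoya crossed the lawn some other way.
(d) Not entailed — the narrative places the spotting before the repairing, not after.
(e) Not entailed — Zoya spotted the courtyard, not the lawn; the lawn belongs to the crossing event.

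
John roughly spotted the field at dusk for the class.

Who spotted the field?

'John' marks the agent of the spotting event.

John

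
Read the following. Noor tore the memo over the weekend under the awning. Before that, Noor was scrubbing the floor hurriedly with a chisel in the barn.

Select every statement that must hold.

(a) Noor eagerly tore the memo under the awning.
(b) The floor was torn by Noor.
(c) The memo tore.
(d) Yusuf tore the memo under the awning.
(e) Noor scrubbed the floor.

(c), (e)

(a) Not entailed — 'eagerly' adds information not in the original event.
(b) Not entailed — Noor tore the memo, not the floor; the floor belongs to the scrubbing event.
(c) Entailed — 'Noor tore the memo' is causative; it entails the inchoative 'the memo tore'.
(d) Not entailed — the passage has Noor tearing the memo, not Yusuf.
(e) Entailed — 'scrub' is an activity; 'was scrubbing' entails that some scrubbing happened, so 'scrubbed' holds.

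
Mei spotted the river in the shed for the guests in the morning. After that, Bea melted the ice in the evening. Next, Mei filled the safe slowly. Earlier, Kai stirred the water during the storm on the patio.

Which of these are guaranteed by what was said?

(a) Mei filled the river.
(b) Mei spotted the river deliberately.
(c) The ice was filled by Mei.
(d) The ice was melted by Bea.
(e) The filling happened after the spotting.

(a) Not entailed — Mei filled the safe, not the river; the river belongs to the spotting event.
(b) Not entailed — 'deliberately' adds information not in the original event.
(c) Not entailed — Mei filled the safe, not the ice; the ice belongs to the melting event.
(d) Entailed — dropping 'in the evening' leaves a sub-description the original still satisfies.
(e) Entailed — the narrative places the spotting before the filling.

(d), (e)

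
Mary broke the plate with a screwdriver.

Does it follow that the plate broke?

'Mary broke the plate' is the causative; it entails the inchoative 'the plate broke'.

yes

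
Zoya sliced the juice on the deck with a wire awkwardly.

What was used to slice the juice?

a wire

'with a wire' marks the instrument of the slicing event.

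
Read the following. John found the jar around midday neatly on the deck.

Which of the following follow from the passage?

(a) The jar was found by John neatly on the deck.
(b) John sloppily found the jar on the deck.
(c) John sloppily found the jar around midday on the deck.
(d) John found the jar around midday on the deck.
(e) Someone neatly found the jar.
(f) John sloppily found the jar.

(a), (d), (e)

(a) Entailed — dropping 'around midday' leaves a sub-description the original still satisfies.
(b) Not entailed — 'sloppily' adds a manner not in (and inconsistent with) the original.
(c) Not entailed — 'sloppily' adds a manner not in (and inconsistent with) the original.
(d) Entailed — the original entails any weakening of itself; this just drops 'neatly'.
(e) Entailed — dropping 'around midday', 'on the deck' and generalizing the agent leaves a sub-description the original still satisfies.
(f) Not entailed — 'sloppily' adds a manner not in (and inconsistent with) the original.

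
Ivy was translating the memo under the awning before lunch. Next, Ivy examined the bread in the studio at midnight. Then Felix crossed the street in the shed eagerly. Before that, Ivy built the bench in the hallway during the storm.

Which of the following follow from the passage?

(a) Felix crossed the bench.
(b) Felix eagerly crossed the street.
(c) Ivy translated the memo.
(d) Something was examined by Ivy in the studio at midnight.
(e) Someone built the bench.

(a) Not entailed — Felix crossed the street, not the bench; the bench belongs to the building event.
(b) Entailed — every conjunct here is already in the original crossing event.
(c) Not entailed — 'was translating' is progressive on an accomplishment; it does not entail the completed 'translated'.
(d) Entailed — the original entails any weakening of itself; this just generalizes the patient.
(e) Entailed — every conjunct here is already in the original building event.

(b), (d), (e)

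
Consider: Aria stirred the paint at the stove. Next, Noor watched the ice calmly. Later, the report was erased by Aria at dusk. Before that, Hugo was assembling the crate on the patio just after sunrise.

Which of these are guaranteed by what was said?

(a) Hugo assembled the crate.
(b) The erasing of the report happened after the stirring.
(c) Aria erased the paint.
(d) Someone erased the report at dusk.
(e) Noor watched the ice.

(b), (d), (e)

(a) Not entailed — 'was assembling' is progressive on an accomplishment; it does not entail the completed 'assembled'.
(b) Entailed — the narrative places the stirring before the erasing.
(c) Not entailed — Aria erased the report, not the paint; the paint belongs to the stirring event.
(d) Entailed — this follows by dropping conjuncts from the erasing event's description.
(e) Entailed — every conjunct here is already in the original watching event.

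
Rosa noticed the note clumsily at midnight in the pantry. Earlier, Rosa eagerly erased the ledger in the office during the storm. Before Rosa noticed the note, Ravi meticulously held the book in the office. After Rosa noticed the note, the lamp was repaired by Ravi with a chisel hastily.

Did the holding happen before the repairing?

yes

The narrative orders the holding before the repairing.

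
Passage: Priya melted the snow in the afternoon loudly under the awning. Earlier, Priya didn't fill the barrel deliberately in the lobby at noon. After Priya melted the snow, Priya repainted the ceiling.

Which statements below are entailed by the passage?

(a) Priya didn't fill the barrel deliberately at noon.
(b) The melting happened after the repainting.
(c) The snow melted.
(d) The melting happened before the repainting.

(c), (d)

(a) Not entailed — dropping 'in the lobby' under negation is not valid — the original leaves open that Priya filled the barrel some other way.
(b) Not entailed — the narrative places the melting before the repainting, not after.
(c) Entailed — 'Priya melted the snow' is causative; it entails the inchoative 'the snow melted'.
(d) Entailed — the narrative places the melting before the repainting.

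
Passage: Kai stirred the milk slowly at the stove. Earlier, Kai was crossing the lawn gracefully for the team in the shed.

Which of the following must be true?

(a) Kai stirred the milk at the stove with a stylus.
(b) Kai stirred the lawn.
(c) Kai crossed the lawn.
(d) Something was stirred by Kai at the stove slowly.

(a) Not entailed — 'with a stylus' adds information not in the original event.
(b) Not entailed — Kai stirred the milk, not the lawn; the lawn belongs to the crossing event.
(c) Not entailed — 'was crossing' is progressive on an accomplishment; it does not entail the completed 'crossed'.
(d) Entailed — the original entails any weakening of itself; this just generalizes the patient.

(d)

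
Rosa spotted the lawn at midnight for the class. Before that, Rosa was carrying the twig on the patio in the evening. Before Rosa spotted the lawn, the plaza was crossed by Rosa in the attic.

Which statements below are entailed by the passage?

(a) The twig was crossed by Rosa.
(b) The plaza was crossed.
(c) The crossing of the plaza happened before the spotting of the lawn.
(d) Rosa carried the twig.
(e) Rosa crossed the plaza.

(b), (c), (d), (e)

(a) Not entailed — Rosa crossed the plaza, not the twig; the twig belongs to the carrying event.
(b) Entailed — the original entails any weakening of itself; this just drops 'in the attic' and generalizes the agent.
(c) Entailed — the narrative places the crossing before the spotting.
(d) Entailed — 'carry' is an activity; 'was carrying' entails that some carrying happened, so 'carried' holds.
(e) Entailed — every conjunct here is already in the original crossing event.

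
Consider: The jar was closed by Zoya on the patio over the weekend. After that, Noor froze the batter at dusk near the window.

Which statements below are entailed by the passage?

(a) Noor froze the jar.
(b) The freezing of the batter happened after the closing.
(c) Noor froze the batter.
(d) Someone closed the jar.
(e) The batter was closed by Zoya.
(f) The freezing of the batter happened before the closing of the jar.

(b), (c), (d)

(a) Not entailed — Noor froze the batter, not the jar; the jar belongs to the closing event.
(b) Entailed — the narrative places the closing before the freezing.
(c) Entailed — every conjunct here is already in the original freezing event.
(d) Entailed — this follows by dropping conjuncts from the closing event's description.
(e) Not entailed — Zoya closed the jar, not the batter; the batter belongs to the freezing event.
(f) Not entailed — the narrative places the closing before the freezing, not after.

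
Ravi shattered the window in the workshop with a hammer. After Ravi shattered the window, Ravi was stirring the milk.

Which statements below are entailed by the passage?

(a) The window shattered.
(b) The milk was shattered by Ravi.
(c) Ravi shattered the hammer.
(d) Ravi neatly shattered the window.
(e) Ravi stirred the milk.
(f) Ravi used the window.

(a) Entailed — 'Ravi shattered the window' is causative; it entails the inchoative 'the window shattered'.
(b) Not entailed — Ravi shattered the window, not the milk; the milk belongs to the stirring event.
(c) Not entailed — the hammer is the instrument, not what was shattered.
(d) Not entailed — 'neatly' adds information not in the original event.
(e) Entailed — 'stir' is an activity; 'was stirring' entails that some stirring happened, so 'stirred' holds.
(f) Not entailed — the window is the patient, not an instrument — Ravi used a hammer.

(a), (e)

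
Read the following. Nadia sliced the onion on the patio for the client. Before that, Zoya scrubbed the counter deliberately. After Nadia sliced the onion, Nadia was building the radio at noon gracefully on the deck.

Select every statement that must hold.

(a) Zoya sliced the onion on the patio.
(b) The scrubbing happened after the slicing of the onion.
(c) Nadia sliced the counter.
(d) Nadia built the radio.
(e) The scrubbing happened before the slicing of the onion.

(e)

(a) Not entailed — the passage has Nadia slicing the onion, not Zoya.
(b) Not entailed — the narrative places the scrubbing before the slicing, not after.
(c) Not entailed — Nadia sliced the onion, not the counter; the counter belongs to the scrubbing event.
(d) Not entailed — 'was building' is progressive on an accomplishment; it does not entail the completed 'built'.
(e) Entailed — the narrative places the scrubbing before the slicing.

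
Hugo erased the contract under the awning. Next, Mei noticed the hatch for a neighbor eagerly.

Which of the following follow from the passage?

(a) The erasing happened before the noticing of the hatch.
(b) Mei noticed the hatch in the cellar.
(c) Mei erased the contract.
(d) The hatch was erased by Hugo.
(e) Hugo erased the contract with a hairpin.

(a) Entailed — the narrative places the erasing before the noticing.
(b) Not entailed — 'in the cellar' adds information not in the original event.
(c) Not entailed — the passage has Hugo erasing the contract, not Mei.
(d) Not entailed — Hugo erased the contract, not the hatch; the hatch belongs to the noticing event.
(e) Not entailed — 'with a hairpin' adds information not in the original event.

(a)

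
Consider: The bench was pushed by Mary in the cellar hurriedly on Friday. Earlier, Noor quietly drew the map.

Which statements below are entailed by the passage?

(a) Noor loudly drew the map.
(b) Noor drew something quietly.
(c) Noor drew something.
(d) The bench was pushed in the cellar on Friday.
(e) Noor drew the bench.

(a) Not entailed — 'loudly' adds a manner not in (and inconsistent with) the original.
(b) Entailed — every conjunct here is already in the original drawing event.
(c) Entailed — every conjunct here is already in the original drawing event.
(d) Entailed — the original entails any weakening of itself; this just drops 'hurriedly' and generalizes the agent.
(e) Not entailed — Noor drew the map, not the bench; the bench belongs to the pushing event.

(b), (c), (d)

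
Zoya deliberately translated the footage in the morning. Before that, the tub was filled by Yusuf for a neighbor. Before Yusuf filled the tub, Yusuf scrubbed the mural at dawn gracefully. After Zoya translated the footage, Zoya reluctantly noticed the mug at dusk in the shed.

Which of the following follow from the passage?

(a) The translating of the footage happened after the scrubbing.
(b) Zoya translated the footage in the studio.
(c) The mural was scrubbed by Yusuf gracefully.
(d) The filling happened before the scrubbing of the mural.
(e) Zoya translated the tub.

(a), (c)

(a) Entailed — the narrative places the scrubbing before the translating.
(b) Not entailed — 'in the studio' adds information not in the original event.
(c) Entailed — every conjunct here is already in the original scrubbing event.
(d) Not entailed — the narrative places the scrubbing before the filling, not after.
(e) Not entailed — Zoya translated the footage, not the tub; the tub belongs to the filling event.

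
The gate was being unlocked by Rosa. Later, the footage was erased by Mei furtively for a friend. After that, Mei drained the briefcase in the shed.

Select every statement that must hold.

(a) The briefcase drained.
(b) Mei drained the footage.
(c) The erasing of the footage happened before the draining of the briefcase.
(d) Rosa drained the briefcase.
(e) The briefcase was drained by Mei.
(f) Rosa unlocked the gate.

(a) Entailed — 'Mei drained the briefcase' is causative; it entails the inchoative 'the briefcase drained'.
(b) Not entailed — Mei drained the briefcase, not the footage; the footage belongs to the erasing event.
(c) Entailed — the narrative places the erasing before the draining.
(d) Not entailed — the passage has Mei draining the briefcase, not Rosa.
(e) Entailed — the original entails any weakening of itself; this just drops 'in the shed'.
(f) Not entailed — 'was unlocking' is progressive on an accomplishment; it does not entail the completed 'unlocked'.

(a), (c), (e)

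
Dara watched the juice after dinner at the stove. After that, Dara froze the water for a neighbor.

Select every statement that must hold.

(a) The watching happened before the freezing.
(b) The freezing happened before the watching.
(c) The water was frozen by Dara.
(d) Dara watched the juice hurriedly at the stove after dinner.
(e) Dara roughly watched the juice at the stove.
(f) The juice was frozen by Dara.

(a), (c)

(a) Entailed — the narrative places the watching before the freezing.
(b) Not entailed — the narrative places the watching before the freezing, not after.
(c) Entailed — this follows by dropping conjuncts from the freezing event's description.
(d) Not entailed — 'hurriedly' adds information not in the original event.
(e) Not entailed — 'roughly' adds information not in the original event.
(f) Not entailed — Dara froze the water, not the juice; the juice belongs to the watching event.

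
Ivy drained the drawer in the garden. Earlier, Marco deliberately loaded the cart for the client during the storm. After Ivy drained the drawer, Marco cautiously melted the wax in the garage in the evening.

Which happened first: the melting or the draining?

The connectives place the draining before the melting.

the draining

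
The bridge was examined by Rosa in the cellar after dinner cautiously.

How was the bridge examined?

'cautiously' marks the manner of the examining event.

cautiously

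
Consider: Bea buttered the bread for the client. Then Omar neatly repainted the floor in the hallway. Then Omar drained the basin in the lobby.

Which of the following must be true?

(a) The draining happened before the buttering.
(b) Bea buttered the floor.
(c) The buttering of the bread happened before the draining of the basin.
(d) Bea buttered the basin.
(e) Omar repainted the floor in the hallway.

(a) Not entailed — the narrative places the buttering before the draining, not after.
(b) Not entailed — Bea buttered the bread, not the floor; the floor belongs to the repainting event.
(c) Entailed — the narrative places the buttering before the draining.
(d) Not entailed — Bea buttered the bread, not the basin; the basin belongs to the draining event.
(e) Entailed — this follows by dropping conjuncts from the repainting event's description.

(c), (e)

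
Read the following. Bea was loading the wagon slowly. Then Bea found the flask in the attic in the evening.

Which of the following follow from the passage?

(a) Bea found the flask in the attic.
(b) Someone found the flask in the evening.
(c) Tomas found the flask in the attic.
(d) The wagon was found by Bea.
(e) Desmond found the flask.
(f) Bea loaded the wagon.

(a), (b)

(a) Entailed — every conjunct here is already in the original finding event.
(b) Entailed — the original entails any weakening of itself; this just drops 'in the attic' and generalizes the agent.
(c) Not entailed — the passage has Bea finding the flask, not Tomas.
(d) Not entailed — Bea found the flask, not the wagon; the wagon belongs to the loading event.
(e) Not entailed — the passage has Bea finding the flask, not Desmond.
(f) Not entailed — 'was loading' is progressive on an accomplishment; it does not entail the completed 'loaded'.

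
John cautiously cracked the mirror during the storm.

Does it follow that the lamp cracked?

no

Nothing is said about any lamp; only the mirror is affected.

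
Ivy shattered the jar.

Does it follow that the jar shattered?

'Ivy shattered the jar' is the causative; it entails the inchoative 'the jar shattered'.

yes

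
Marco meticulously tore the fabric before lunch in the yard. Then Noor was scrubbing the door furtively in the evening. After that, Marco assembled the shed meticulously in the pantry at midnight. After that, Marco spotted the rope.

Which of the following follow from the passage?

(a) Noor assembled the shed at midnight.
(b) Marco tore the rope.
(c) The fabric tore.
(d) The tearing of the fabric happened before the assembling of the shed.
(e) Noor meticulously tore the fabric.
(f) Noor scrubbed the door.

(c), (d), (f)

(a) Not entailed — the passage has Marco assembling the shed, not Noor.
(b) Not entailed — Marco tore the fabric, not the rope; the rope belongs to the spotting event.
(c) Entailed — 'Marco tore the fabric' is causative; it entails the inchoative 'the fabric tore'.
(d) Entailed — the narrative places the tearing before the assembling.
(e) Not entailed — the passage has Marco tearing the fabric, not Noor.
(f) Entailed — 'scrub' is an activity; 'was scrubbing' entails that some scrubbing happened, so 'scrubbed' holds.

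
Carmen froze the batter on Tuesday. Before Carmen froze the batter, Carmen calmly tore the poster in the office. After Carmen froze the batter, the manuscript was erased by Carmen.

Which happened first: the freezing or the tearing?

the tearing

The connectives place the tearing before the freezing.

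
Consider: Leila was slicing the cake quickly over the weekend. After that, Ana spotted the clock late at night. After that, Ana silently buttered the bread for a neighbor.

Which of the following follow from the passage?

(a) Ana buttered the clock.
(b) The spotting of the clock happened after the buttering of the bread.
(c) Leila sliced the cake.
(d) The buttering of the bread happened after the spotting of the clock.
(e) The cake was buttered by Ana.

(d)

(a) Not entailed — Ana buttered the bread, not the clock; the clock belongs to the spotting event.
(b) Not entailed — the narrative places the spotting before the buttering, not after.
(c) Not entailed — 'was slicing' is progressive on an accomplishment; it does not entail the completed 'sliced'.
(d) Entailed — the narrative places the spotting before the buttering.
(e) Not entailed — Ana buttered the bread, not the cake; the cake belongs to the slicing event.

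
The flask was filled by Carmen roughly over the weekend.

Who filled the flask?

'Carmen' marks the agent of the filling event.

Carmen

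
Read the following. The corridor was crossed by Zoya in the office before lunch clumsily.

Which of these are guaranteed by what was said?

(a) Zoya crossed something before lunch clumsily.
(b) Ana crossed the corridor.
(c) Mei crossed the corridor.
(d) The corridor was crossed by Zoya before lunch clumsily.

(a) Entailed — this follows by dropping conjuncts from the crossing event's description.
(b) Not entailed — the passage has Zoya crossing the corridor, not Ana.
(c) Not entailed — the passage has Zoya crossing the corridor, not Mei.
(d) Entailed — the original entails any weakening of itself; this just drops 'in the office'.

(a), (d)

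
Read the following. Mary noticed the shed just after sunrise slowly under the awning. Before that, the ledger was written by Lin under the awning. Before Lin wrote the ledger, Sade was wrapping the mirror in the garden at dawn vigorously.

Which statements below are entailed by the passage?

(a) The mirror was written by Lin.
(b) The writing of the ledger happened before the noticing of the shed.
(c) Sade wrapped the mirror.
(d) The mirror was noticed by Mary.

(b)

(a) Not entailed — Lin wrote the ledger, not the mirror; the mirror belongs to the wrapping event.
(b) Entailed — the narrative places the writing before the noticing.
(c) Not entailed — 'was wrapping' is progressive on an accomplishment; it does not entail the completed 'wrapped'.
(d) Not entailed — Mary noticed the shed, not the mirror; the mirror belongs to the wrapping event.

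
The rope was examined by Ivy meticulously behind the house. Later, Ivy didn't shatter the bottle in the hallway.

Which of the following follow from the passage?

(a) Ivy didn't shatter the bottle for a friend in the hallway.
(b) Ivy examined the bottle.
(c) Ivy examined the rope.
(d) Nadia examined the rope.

(a) Entailed — under negation, adding a further restriction is entailed: if no such shattering event occurred, none occurred for a friend either.
(b) Not entailed — Ivy examined the rope, not the bottle; the bottle belongs to the shattering event.
(c) Entailed — every conjunct here is already in the original examining event.
(d) Not entailed — the passage has Ivy examining the rope, not Nadia.

(a), (c)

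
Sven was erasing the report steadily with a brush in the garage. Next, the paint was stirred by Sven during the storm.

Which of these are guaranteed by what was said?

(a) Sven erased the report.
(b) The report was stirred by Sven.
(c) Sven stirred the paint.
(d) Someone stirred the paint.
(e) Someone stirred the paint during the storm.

(c), (d), (e)

(a) Not entailed — 'was erasing' is progressive on an accomplishment; it does not entail the completed 'erased'.
(b) Not entailed — Sven stirred the paint, not the report; the report belongs to the erasing event.
(c) Entailed — this follows by dropping conjuncts from the stirring event's description.
(d) Entailed — this follows by dropping conjuncts from the stirring event's description.
(e) Entailed — every conjunct here is already in the original stirring event.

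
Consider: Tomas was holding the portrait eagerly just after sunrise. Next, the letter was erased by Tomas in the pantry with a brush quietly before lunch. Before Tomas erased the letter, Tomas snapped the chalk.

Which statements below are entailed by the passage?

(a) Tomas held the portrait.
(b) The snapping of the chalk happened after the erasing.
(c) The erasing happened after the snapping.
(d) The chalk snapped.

(a), (c), (d)

(a) Entailed — 'hold' is an activity; 'was holding' entails that some holding happened, so 'held' holds.
(b) Not entailed — the narrative places the snapping before the erasing, not after.
(c) Entailed — the narrative places the snapping before the erasing.
(d) Entailed — 'Tomas snapped the chalk' is causative; it entails the inchoative 'the chalk snapped'.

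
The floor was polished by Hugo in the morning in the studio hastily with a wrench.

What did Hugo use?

a wrench

'with a wrench' marks the instrument of the polishing event.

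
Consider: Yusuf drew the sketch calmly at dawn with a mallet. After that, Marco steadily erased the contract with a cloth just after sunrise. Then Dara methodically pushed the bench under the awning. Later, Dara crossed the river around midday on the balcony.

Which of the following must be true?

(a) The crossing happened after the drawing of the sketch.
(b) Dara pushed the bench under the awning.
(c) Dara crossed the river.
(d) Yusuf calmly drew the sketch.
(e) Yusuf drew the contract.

(a), (b), (c), (d)

(a) Entailed — the narrative places the drawing before the crossing.
(b) Entailed — every conjunct here is already in the original pushing event.
(c) Entailed — this follows by dropping conjuncts from the crossing event's description.
(d) Entailed — the original entails any weakening of itself; this just drops 'with a mallet', 'at dawn'.
(e) Not entailed — Yusuf drew the sketch, not the contract; the contract belongs to the erasing event.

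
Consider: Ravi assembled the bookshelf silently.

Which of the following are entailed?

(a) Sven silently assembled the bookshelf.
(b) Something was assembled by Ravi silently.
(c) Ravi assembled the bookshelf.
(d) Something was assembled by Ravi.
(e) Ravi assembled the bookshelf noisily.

(b), (c), (d)

(a) Not entailed — the passage has Ravi assembling the bookshelf, not Sven.
(b) Entailed — generalizing the patient leaves a sub-description the original still satisfies.
(c) Entailed — dropping 'silently' leaves a sub-description the original still satisfies.
(d) Entailed — dropping 'silently' and generalizing the patient leaves a sub-description the original still satisfies.
(e) Not entailed — 'noisily' adds a manner not in (and inconsistent with) the original.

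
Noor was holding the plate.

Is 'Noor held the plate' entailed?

yes

'hold' is atelic; if Noor was holding the plate, then Noor held the plate (for some time).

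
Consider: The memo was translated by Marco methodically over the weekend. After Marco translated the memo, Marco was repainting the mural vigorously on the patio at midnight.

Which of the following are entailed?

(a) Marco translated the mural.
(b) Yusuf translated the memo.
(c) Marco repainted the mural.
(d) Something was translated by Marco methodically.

(a) Not entailed — Marco translated the memo, not the mural; the mural belongs to the repainting event.
(b) Not entailed — the passage has Marco translating the memo, not Yusuf.
(c) Not entailed — 'was repainting' is progressive on an accomplishment; it does not entail the completed 'repainted'.
(d) Entailed — the original entails any weakening of itself; this just drops 'over the weekend' and generalizes the patient.

(d)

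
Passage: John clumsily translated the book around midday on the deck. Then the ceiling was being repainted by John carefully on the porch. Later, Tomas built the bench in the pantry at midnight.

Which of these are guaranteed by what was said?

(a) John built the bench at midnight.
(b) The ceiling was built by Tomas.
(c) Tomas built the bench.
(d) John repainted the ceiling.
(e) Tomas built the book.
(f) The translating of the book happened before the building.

(c), (f)

(a) Not entailed — the passage has Tomas building the bench, not John.
(b) Not entailed — Tomas built the bench, not the ceiling; the ceiling belongs to the repainting event.
(c) Entailed — the original entails any weakening of itself; this just drops 'in the pantry', 'at midnight'.
(d) Not entailed — 'was repainting' is progressive on an accomplishment; it does not entail the completed 'repainted'.
(e) Not entailed — Tomas built the bench, not the book; the book belongs to the translating event.
(f) Entailed — the narrative places the translating before the building.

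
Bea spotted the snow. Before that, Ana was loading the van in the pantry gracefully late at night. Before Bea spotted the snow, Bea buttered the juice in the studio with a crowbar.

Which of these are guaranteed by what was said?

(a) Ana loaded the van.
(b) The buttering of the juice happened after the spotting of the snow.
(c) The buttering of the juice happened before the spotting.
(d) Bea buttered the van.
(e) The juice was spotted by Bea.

(a) Not entailed — 'was loading' is progressive on an accomplishment; it does not entail the completed 'loaded'.
(b) Not entailed — the narrative places the buttering before the spotting, not after.
(c) Entailed — the narrative places the buttering before the spotting.
(d) Not entailed — Bea buttered the juice, not the van; the van belongs to the loading event.
(e) Not entailed — Bea spotted the snow, not the juice; the juice belongs to the buttering event.

(c)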